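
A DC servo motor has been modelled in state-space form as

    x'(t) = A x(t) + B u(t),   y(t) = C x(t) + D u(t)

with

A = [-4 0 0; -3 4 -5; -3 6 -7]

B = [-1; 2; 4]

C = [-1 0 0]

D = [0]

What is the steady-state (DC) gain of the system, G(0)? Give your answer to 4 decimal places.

0.2500

G(0) = C(-A)^{-1}B + D = -C A^{-1} B + D.
det A = -8, so A^{-1} = (1/-8)·adj(A) = [[-1/4, 0, 0], [3/4, -7/2, 5/2], [3/4, -3, 2]]
A^{-1} B = [1/4, 9/4, 5/4]^T
C A^{-1} B = -1/4
G(0) = D - C A^{-1} B = 0 - (-1/4) = 1/4 ≈ 0.2500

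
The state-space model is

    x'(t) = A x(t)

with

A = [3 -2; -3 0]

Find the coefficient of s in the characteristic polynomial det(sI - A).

-3

For a 2×2 matrix, det(sI - A) = s^2 - (tr A)s + det A.
tr A = 3, det A = -6.
So p(s) = s^2 - 3s - 6.
The coefficient of s is -3.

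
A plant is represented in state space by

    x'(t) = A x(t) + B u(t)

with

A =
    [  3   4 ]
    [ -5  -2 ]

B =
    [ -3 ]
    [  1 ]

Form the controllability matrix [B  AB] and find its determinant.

-34

AB = [[-5], [13]]
Controllability matrix C = [B  AB] = [[-3, -5], [1, 13]]
det(C) = (-3)·13 - (-5)·1 = -39 - (-5) = -34
Since det(C) ≠ 0, rank(C) = 2 and the system is completely controllable.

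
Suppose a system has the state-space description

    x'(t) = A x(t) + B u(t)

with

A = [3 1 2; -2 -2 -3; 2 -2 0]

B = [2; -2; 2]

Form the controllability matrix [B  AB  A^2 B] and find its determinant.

AB = [[8], [-6], [8]]
A^2B = [[34], [-28], [28]]
Controllability matrix C = [B  AB  A^2B] = [[2, 8, 34], [-2, -6, -28], [2, 8, 28]]
Expanding along the first row, det(C) = 2·((-6)·28 - (-28)·8) - 8·((-2)·28 - (-28)·2) + 34·((-2)·8 - (-6)·2) = 2·56 - 8·0 + 34·(-4) = -24
Since det(C) ≠ 0, rank(C) = 3 and the system is completely controllable.

-24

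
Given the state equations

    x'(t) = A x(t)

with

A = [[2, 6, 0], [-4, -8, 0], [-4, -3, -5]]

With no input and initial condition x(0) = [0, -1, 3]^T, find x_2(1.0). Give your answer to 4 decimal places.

0.2157

det(sI - A) = s^3 - (tr A)s^2 + (M11 + M22 + M33)s - det A, where Mii is the 2×2 principal minor of A obtained by deleting row i and column i.
tr A = 2 + (-8) + (-5) = -11; M11 = (-8)·(-5) - 0·(-3) = 40 - 0 = 40; M22 = 2·(-5) - 0·(-4) = -10 - 0 = -10; M33 = 2·(-8) - 6·(-4) = -16 - (-24) = 8; sum of minors = 38.
det A = 2·((-8)·(-5) - 0·(-3)) - 6·((-4)·(-5) - 0·(-4)) + 0·((-4)·(-3) - (-8)·(-4)) = 2·40 - 6·20 + 0·(-20) = -40.
So p(s) = det(sI - A) = s^3 + 11s^2 + 38s + 40.
Rational-root test: any integer root divides 40. Testing small divisors, s = -2 works: p(-2) = -8 + 44 + (-76) + 40 = 0, so (s + 2) is a factor.
Dividing, p(s) = (s + 2)(s^2 + 9s + 20).
Factor s^2 + 9s + 20: two numbers with sum -9 and product 20 are -4 and -5, so s^2 + 9s + 20 = (s + 4)(s + 5).
Hence p(s) = (s + 2) (s + 4) (s + 5), with roots -5, -4, -2.
The eigenvalues -5, -4, -2 are distinct and real, so A is diagonalisable and x(t) = e^{At} x(0) = V diag(e^{λ_i t}) V^{-1} x(0), where the columns of V are the eigenvectors.
λ = -5: A - (-5)I = [[7, 6, 0], [-4, -3, 0], [-4, -3, 0]]. v must be orthogonal to every row; (row 1) × (row 2) = [0, 0, 3], so take v_1 = [0, 0, 1]^T.
λ = -4: A - (-4)I = [[6, 6, 0], [-4, -4, 0], [-4, -3, -1]]. v must be orthogonal to every row; (row 1) × (row 3) = [-6, 6, 6], so take v_2 = [-1, 1, 1]^T.
λ = -2: A - (-2)I = [[4, 6, 0], [-4, -6, 0], [-4, -3, -3]]. v must be orthogonal to every row; (row 1) × (row 3) = [-18, 12, 12], so take v_3 = [3, -2, -2]^T.
V = [v_1 v_2 v_3] = [[0, -1, 3], [0, 1, -2], [1, 1, -2]] has det V = -1, so V^{-1} = adj(V)/det V = [[0, -1, 1], [2, 3, 0], [1, 1, 0]].
Modal coordinates z(0) = V^{-1} x(0): 0·0 + (-1)·(-1) + 1·3 = 4; 2·0 + 3·(-1) + 0·3 = -3; 1·0 + 1·(-1) + 0·3 = -1; so z(0) = [4, -3, -1]^T.
x_2(t) = Σ_i (v_i)_2 · z_i(0) · e^{λ_i t} (row 2 of V times the modal terms).
x_2(1.0) = 0·4·e^{-5·1.0} + 1·(-3)·e^{-4·1.0} + (-2)·(-1)·e^{-2·1.0} = 0·0.006738 + (-3)·0.018316 + 2·0.135335 = 0.2157.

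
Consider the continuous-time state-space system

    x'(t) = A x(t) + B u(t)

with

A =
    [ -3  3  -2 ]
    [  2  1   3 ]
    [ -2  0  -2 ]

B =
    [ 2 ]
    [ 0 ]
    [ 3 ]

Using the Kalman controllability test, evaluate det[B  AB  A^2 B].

AB = [[-12], [13], [-10]]
A^2B = [[95], [-41], [44]]
Controllability matrix C = [B  AB  A^2B] = [[2, -12, 95], [0, 13, -41], [3, -10, 44]]
Expanding along the first row, det(C) = 2·(13·44 - (-41)·(-10)) - (-12)·(0·44 - (-41)·3) + 95·(0·(-10) - 13·3) = 2·162 - (-12)·123 + 95·(-39) = -1905
Since det(C) ≠ 0, rank(C) = 3 and the system is completely controllable.

-1905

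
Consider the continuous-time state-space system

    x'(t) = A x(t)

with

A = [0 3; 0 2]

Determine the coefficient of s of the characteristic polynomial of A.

For a 2×2 matrix, det(sI - A) = s^2 - (tr A)s + det A.
tr A = 2, det A = 0.
So p(s) = s^2 - 2s.
The coefficient of s is -2.

-2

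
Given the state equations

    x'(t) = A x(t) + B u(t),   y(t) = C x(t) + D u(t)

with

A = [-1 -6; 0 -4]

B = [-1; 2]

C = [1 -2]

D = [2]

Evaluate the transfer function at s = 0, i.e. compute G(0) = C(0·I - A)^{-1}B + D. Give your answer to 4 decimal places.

G(0) = C(-A)^{-1}B + D = -C A^{-1} B + D.
det A = 4, so A^{-1} = (1/4)·adj(A) = [[-1, 3/2], [0, -1/4]]
A^{-1} B = [4, -1/2]^T
C A^{-1} B = 5
G(0) = D - C A^{-1} B = 2 - (5) = -3

-3.0000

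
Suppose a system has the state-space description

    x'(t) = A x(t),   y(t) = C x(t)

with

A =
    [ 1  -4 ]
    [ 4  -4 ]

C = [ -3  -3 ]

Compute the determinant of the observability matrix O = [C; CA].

-117

CA = [[-15, 24]]
Observability matrix O = [C; CA] = [[-3, -3], [-15, 24]]
det(O) = (-3)·24 - (-3)·(-15) = -72 - 45 = -117
Since det(O) ≠ 0, rank(O) = 2 and the system is completely observable.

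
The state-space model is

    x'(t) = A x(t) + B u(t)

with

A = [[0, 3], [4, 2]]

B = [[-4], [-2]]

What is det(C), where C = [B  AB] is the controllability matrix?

68

AB = [[-6], [-20]]
Controllability matrix C = [B  AB] = [[-4, -6], [-2, -20]]
det(C) = (-4)·(-20) - (-6)·(-2) = 80 - 12 = 68
Since det(C) ≠ 0, rank(C) = 2 and the system is completely controllable.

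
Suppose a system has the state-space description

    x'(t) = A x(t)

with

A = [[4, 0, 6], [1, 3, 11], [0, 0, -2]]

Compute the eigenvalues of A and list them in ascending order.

-2, 3, 4

det(sI - A) = s^3 - (tr A)s^2 + (M11 + M22 + M33)s - det A, where Mii is the 2×2 principal minor of A obtained by deleting row i and column i.
tr A = 4 + 3 + (-2) = 5; M11 = 3·(-2) - 11·0 = -6 - 0 = -6; M22 = 4·(-2) - 6·0 = -8 - 0 = -8; M33 = 4·3 - 0·1 = 12 - 0 = 12; sum of minors = -2.
det A = 4·(3·(-2) - 11·0) - 0·(1·(-2) - 11·0) + 6·(1·0 - 3·0) = 4·(-6) - 0·(-2) + 6·0 = -24.
So p(s) = det(sI - A) = s^3 - 5s^2 - 2s + 24.
Rational-root test: any integer root divides 24. Testing small divisors, s = -2 works: p(-2) = -8 + (-20) + 4 + 24 = 0, so (s + 2) is a factor.
Dividing, p(s) = (s + 2)(s^2 - 7s + 12).
Factor s^2 - 7s + 12: two numbers with sum 7 and product 12 are 4 and 3, so s^2 - 7s + 12 = (s - 4)(s - 3).
Hence p(s) = (s - 4) (s - 3) (s + 2), with roots -2, 3, 4.
At least one eigenvalue has non-negative real part, so the system is not asymptotically stable.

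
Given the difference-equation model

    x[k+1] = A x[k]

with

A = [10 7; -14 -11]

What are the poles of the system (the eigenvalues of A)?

det(zI - A) = z^2 - (tr A)z + det A, with tr A = 10 + (-11) = -1 and det A = 10·(-11) - 7·(-14) = -110 - (-98) = -12.
So p(z) = det(zI - A) = z^2 + z - 12.
Factor z^2 + z - 12: two numbers with sum -1 and product -12 are 3 and -4, so z^2 + z - 12 = (z - 3)(z + 4).
Hence p(z) = (z - 3) (z + 4), with roots -4, 3.

-4, 3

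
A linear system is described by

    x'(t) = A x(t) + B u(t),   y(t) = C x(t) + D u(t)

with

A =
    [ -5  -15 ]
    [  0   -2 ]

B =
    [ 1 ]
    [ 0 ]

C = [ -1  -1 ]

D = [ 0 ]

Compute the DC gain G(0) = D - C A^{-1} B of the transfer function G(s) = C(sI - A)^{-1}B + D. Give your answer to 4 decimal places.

-0.2000

G(0) = C(-A)^{-1}B + D = -C A^{-1} B + D.
det A = 10, so A^{-1} = (1/10)·adj(A) = [[-1/5, 3/2], [0, -1/2]]
A^{-1} B = [-1/5, 0]^T
C A^{-1} B = 1/5
G(0) = D - C A^{-1} B = 0 - (1/5) = -1/5 ≈ -0.2000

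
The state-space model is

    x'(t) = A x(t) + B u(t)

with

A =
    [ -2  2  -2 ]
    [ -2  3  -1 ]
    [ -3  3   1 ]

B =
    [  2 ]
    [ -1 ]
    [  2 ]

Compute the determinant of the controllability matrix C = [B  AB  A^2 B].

AB = [[-10], [-9], [-7]]
A^2B = [[16], [0], [-4]]
Controllability matrix C = [B  AB  A^2B] = [[2, -10, 16], [-1, -9, 0], [2, -7, -4]]
Expanding along the first row, det(C) = 2·((-9)·(-4) - 0·(-7)) - (-10)·((-1)·(-4) - 0·2) + 16·((-1)·(-7) - (-9)·2) = 2·36 - (-10)·4 + 16·25 = 512
Since det(C) ≠ 0, rank(C) = 3 and the system is completely controllable.

512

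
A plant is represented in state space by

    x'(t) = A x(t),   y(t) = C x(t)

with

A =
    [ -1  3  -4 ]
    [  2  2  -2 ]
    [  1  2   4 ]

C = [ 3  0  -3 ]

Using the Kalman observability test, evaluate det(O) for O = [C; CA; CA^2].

CA = [[-6, 3, -24]]
CA^2 = [[-12, -60, -78]]
Observability matrix O = [C; CA; CA^2] = [[3, 0, -3], [-6, 3, -24], [-12, -60, -78]]
Expanding along the first row, det(O) = 3·(3·(-78) - (-24)·(-60)) - 0·((-6)·(-78) - (-24)·(-12)) + (-3)·((-6)·(-60) - 3·(-12)) = 3·(-1674) - 0·180 + (-3)·396 = -6210
Since det(O) ≠ 0, rank(O) = 3 and the system is completely observable.

-6210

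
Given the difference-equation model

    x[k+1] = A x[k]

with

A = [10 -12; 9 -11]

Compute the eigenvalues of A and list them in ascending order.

det(zI - A) = z^2 - (tr A)z + det A, with tr A = 10 + (-11) = -1 and det A = 10·(-11) - (-12)·9 = -110 - (-108) = -2.
So p(z) = det(zI - A) = z^2 + z - 2.
Factor z^2 + z - 2: two numbers with sum -1 and product -2 are 1 and -2, so z^2 + z - 2 = (z - 1)(z + 2).
Hence p(z) = (z - 1) (z + 2), with roots -2, 1.

-2, 1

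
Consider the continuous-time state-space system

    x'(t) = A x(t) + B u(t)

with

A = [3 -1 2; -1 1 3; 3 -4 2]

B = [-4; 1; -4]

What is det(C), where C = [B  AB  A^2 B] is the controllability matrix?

AB = [[-21], [-7], [-24]]
A^2B = [[-104], [-58], [-83]]
Controllability matrix C = [B  AB  A^2B] = [[-4, -21, -104], [1, -7, -58], [-4, -24, -83]]
Expanding along the first row, det(C) = (-4)·((-7)·(-83) - (-58)·(-24)) - (-21)·(1·(-83) - (-58)·(-4)) + (-104)·(1·(-24) - (-7)·(-4)) = (-4)·(-811) - (-21)·(-315) + (-104)·(-52) = 2037
Since det(C) ≠ 0, rank(C) = 3 and the system is completely controllable.

2037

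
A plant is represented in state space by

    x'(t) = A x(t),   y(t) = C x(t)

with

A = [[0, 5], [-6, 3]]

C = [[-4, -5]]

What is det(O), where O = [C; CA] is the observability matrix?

290

CA = [[30, -35]]
Observability matrix O = [C; CA] = [[-4, -5], [30, -35]]
det(O) = (-4)·(-35) - (-5)·30 = 140 - (-150) = 290
Since det(O) ≠ 0, rank(O) = 2 and the system is completely observable.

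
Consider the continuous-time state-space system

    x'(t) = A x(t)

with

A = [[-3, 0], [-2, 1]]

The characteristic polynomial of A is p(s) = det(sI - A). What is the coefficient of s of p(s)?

For a 2×2 matrix, det(sI - A) = s^2 - (tr A)s + det A.
tr A = -2, det A = -3.
So p(s) = s^2 + 2s - 3.
The coefficient of s is 2.

2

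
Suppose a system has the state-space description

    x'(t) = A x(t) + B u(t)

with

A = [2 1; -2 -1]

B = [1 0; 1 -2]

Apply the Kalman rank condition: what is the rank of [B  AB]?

AB = [[3, -2], [-3, 2]]
Controllability matrix C = [B  AB] = [[1, 0, 3, -2], [1, -2, -3, 2]]
Take the 2×2 submatrix of C formed by columns 1, 2: [[1, 0], [1, -2]]. Its determinant is 1·(-2) - 0·1 = -2 - 0 = -2 ≠ 0.
So rank(C) ≥ 2; since C has 2 rows, rank(C) = 2.
rank(C) = 2 = n, so the pair (A, B) is completely controllable.

2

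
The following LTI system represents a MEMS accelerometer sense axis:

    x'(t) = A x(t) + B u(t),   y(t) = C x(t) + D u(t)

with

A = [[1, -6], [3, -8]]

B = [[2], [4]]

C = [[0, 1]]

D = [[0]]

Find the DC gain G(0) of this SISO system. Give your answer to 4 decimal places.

G(0) = C(-A)^{-1}B + D = -C A^{-1} B + D.
det A = 10, so A^{-1} = (1/10)·adj(A) = [[-4/5, 3/5], [-3/10, 1/10]]
A^{-1} B = [4/5, -1/5]^T
C A^{-1} B = -1/5
G(0) = D - C A^{-1} B = 0 - (-1/5) = 1/5 ≈ 0.2000

0.2000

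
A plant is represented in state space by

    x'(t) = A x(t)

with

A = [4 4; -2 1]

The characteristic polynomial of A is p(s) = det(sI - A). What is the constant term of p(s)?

For a 2×2 matrix, det(sI - A) = s^2 - (tr A)s + det A.
tr A = 5, det A = 12.
So p(s) = s^2 - 5s + 12.
The constant term is 12.

12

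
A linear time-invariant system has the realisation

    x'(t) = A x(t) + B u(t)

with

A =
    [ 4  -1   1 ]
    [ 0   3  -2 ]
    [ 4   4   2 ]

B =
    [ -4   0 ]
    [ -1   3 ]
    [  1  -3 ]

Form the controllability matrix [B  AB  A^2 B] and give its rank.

3

AB = [[-14, -6], [-5, 15], [-18, 6]]
A^2B = [[-69, -33], [21, 33], [-112, 48]]
Controllability matrix C = [B  AB  A^2B] = [[-4, 0, -14, -6, -69, -33], [-1, 3, -5, 15, 21, 33], [1, -3, -18, 6, -112, 48]]
Take the 3×3 submatrix of C formed by columns 1, 2, 3: [[-4, 0, -14], [-1, 3, -5], [1, -3, -18]]. Its determinant is (-4)·(3·(-18) - (-5)·(-3)) - 0·((-1)·(-18) - (-5)·1) + (-14)·((-1)·(-3) - 3·1) = (-4)·(-69) - 0·23 + (-14)·0 = 276 ≠ 0.
So rank(C) ≥ 3; since C has 3 rows, rank(C) = 3.
rank(C) = 3 = n, so the pair (A, B) is completely controllable.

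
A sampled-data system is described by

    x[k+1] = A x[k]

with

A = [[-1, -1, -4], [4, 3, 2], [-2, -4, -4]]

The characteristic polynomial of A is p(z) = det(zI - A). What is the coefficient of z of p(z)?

-7

Expand det(zI - A) for the 3×3 matrix.
p(z) = z^3 + 2z^2 - 7z - 32.
(Check: constant term = det(-A) = (-1)^3 det A = -32; coefficient of z^2 = -tr A = 2.)
The coefficient of z is -7.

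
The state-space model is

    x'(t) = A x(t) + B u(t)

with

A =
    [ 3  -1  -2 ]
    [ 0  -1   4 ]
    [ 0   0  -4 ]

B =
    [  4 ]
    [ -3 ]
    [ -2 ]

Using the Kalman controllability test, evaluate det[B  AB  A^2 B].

-5338

AB = [[19], [-5], [8]]
A^2B = [[46], [37], [-32]]
Controllability matrix C = [B  AB  A^2B] = [[4, 19, 46], [-3, -5, 37], [-2, 8, -32]]
Expanding along the first row, det(C) = 4·((-5)·(-32) - 37·8) - 19·((-3)·(-32) - 37·(-2)) + 46·((-3)·8 - (-5)·(-2)) = 4·(-136) - 19·170 + 46·(-34) = -5338
Since det(C) ≠ 0, rank(C) = 3 and the system is completely controllable.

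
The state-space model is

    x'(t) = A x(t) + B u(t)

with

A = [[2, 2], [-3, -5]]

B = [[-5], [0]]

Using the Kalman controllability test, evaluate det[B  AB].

AB = [[-10], [15]]
Controllability matrix C = [B  AB] = [[-5, -10], [0, 15]]
det(C) = (-5)·15 - (-10)·0 = -75 - 0 = -75
Since det(C) ≠ 0, rank(C) = 2 and the system is completely controllable.

-75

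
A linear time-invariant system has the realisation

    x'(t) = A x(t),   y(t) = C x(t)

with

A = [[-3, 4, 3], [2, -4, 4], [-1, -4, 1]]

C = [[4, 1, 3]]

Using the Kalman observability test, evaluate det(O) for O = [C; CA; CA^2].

14840

CA = [[-13, 0, 19]]
CA^2 = [[20, -128, -20]]
Observability matrix O = [C; CA; CA^2] = [[4, 1, 3], [-13, 0, 19], [20, -128, -20]]
Expanding along the first row, det(O) = 4·(0·(-20) - 19·(-128)) - 1·((-13)·(-20) - 19·20) + 3·((-13)·(-128) - 0·20) = 4·2432 - 1·(-120) + 3·1664 = 14840
Since det(O) ≠ 0, rank(O) = 3 and the system is completely observable.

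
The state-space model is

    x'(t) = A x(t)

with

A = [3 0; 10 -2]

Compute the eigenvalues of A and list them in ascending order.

-2, 3

det(sI - A) = s^2 - (tr A)s + det A, with tr A = 3 + (-2) = 1 and det A = 3·(-2) - 0·10 = -6 - 0 = -6.
So p(s) = det(sI - A) = s^2 - s - 6.
Factor s^2 - s - 6: two numbers with sum 1 and product -6 are 3 and -2, so s^2 - s - 6 = (s - 3)(s + 2).
Hence p(s) = (s - 3) (s + 2), with roots -2, 3.
At least one eigenvalue has non-negative real part, so the system is not asymptotically stable.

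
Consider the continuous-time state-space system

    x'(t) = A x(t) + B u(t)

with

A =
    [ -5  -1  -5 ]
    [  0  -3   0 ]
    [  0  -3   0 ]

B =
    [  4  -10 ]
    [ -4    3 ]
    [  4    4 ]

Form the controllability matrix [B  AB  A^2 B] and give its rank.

2

AB = [[-36, 27], [12, -9], [12, -9]]
A^2B = [[108, -81], [-36, 27], [-36, 27]]
Controllability matrix C = [B  AB  A^2B] = [[4, -10, -36, 27, 108, -81], [-4, 3, 12, -9, -36, 27], [4, 4, 12, -9, -36, 27]]
The rows r1, r2, r3 of C are linearly dependent: r1 + 2·r2 + r3 = 0 (check each entry), so rank(C) ≤ 2.
The 2×2 minor from rows 1, 2, columns 1, 2 is 4·3 - (-10)·(-4) = 12 - 40 = -28 ≠ 0, so rank(C) = 2.
rank(C) = 2 < n = 3, so the pair (A, B) is not completely controllable.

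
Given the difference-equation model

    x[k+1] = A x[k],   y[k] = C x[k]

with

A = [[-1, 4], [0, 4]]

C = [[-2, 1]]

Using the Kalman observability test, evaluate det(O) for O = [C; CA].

6

CA = [[2, -4]]
Observability matrix O = [C; CA] = [[-2, 1], [2, -4]]
det(O) = (-2)·(-4) - 1·2 = 8 - 2 = 6
Since det(O) ≠ 0, rank(O) = 2 and the system is completely observable.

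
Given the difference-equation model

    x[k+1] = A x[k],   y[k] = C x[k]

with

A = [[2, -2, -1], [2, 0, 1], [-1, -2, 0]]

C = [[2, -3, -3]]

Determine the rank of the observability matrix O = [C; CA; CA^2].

CA = [[1, 2, -5]]
CA^2 = [[11, 8, 1]]
Observability matrix O = [C; CA; CA^2] = [[2, -3, -3], [1, 2, -5], [11, 8, 1]]
det(O) = 2·(2·1 - (-5)·8) - (-3)·(1·1 - (-5)·11) + (-3)·(1·8 - 2·11) = 2·42 - (-3)·56 + (-3)·(-14) = 294 ≠ 0, so rank(O) = 3.
rank(O) = 3 = n, so the pair (A, C) is completely observable.

3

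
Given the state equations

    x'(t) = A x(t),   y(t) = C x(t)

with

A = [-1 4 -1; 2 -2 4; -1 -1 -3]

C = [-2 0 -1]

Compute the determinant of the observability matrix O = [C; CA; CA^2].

-343

CA = [[3, -7, 5]]
CA^2 = [[-22, 21, -46]]
Observability matrix O = [C; CA; CA^2] = [[-2, 0, -1], [3, -7, 5], [-22, 21, -46]]
Expanding along the first row, det(O) = (-2)·((-7)·(-46) - 5·21) - 0·(3·(-46) - 5·(-22)) + (-1)·(3·21 - (-7)·(-22)) = (-2)·217 - 0·(-28) + (-1)·(-91) = -343
Since det(O) ≠ 0, rank(O) = 3 and the system is completely observable.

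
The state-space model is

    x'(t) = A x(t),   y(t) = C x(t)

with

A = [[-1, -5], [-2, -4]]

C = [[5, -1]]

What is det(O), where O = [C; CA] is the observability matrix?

CA = [[-3, -21]]
Observability matrix O = [C; CA] = [[5, -1], [-3, -21]]
det(O) = 5·(-21) - (-1)·(-3) = -105 - 3 = -108
Since det(O) ≠ 0, rank(O) = 2 and the system is completely observable.

-108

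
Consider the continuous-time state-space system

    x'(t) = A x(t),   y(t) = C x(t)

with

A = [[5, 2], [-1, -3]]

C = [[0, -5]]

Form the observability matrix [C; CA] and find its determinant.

CA = [[5, 15]]
Observability matrix O = [C; CA] = [[0, -5], [5, 15]]
det(O) = 0·15 - (-5)·5 = 0 - (-25) = 25
Since det(O) ≠ 0, rank(O) = 2 and the system is completely observable.

25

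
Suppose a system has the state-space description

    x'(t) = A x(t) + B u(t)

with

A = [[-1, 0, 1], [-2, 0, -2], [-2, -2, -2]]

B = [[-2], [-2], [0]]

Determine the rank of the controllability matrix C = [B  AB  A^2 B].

AB = [[2], [4], [8]]
A^2B = [[6], [-20], [-28]]
Controllability matrix C = [B  AB  A^2B] = [[-2, 2, 6], [-2, 4, -20], [0, 8, -28]]
det(C) = (-2)·(4·(-28) - (-20)·8) - 2·((-2)·(-28) - (-20)·0) + 6·((-2)·8 - 4·0) = (-2)·48 - 2·56 + 6·(-16) = -304 ≠ 0, so rank(C) = 3.
rank(C) = 3 = n, so the pair (A, B) is completely controllable.

3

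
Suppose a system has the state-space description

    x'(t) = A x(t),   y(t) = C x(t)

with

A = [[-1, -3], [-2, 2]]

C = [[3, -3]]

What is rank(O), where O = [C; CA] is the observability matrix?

2

CA = [[3, -15]]
Observability matrix O = [C; CA] = [[3, -3], [3, -15]]
det(O) = 3·(-15) - (-3)·3 = -45 - (-9) = -36 ≠ 0, so rank(O) = 2.
rank(O) = 2 = n, so the pair (A, C) is completely observable.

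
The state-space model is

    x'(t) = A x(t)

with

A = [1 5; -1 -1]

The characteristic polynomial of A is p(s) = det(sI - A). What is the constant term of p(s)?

4

For a 2×2 matrix, det(sI - A) = s^2 - (tr A)s + det A.
tr A = 0, det A = 4.
So p(s) = s^2 + 4.
The constant term is 4.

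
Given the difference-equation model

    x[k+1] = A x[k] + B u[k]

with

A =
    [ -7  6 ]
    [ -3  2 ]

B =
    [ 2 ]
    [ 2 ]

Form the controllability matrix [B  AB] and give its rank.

AB = [[-2], [-2]]
Controllability matrix C = [B  AB] = [[2, -2], [2, -2]]
Every column of C is a scalar multiple of column 1 = [2, 2] (multipliers 1, -1), so the columns span a one-dimensional space.
C ≠ 0, hence rank(C) = 1.
rank(C) = 1 < n = 2, so the pair (A, B) is not completely controllable.

1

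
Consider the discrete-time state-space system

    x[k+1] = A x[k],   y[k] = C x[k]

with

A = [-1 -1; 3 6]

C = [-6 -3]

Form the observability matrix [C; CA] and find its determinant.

CA = [[-3, -12]]
Observability matrix O = [C; CA] = [[-6, -3], [-3, -12]]
det(O) = (-6)·(-12) - (-3)·(-3) = 72 - 9 = 63
Since det(O) ≠ 0, rank(O) = 2 and the system is completely observable.

63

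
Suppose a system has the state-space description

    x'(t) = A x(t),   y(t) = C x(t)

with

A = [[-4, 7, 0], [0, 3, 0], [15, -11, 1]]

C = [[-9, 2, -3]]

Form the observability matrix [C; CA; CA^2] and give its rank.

CA = [[-9, -24, -3]]
CA^2 = [[-9, -102, -3]]
Observability matrix O = [C; CA; CA^2] = [[-9, 2, -3], [-9, -24, -3], [-9, -102, -3]]
The columns c1, c2, c3 of O are linearly dependent: -c1 + 3·c3 = 0 (check each entry), so rank(O) ≤ 2.
The 2×2 minor from rows 1, 2, columns 1, 2 is (-9)·(-24) - 2·(-9) = 216 - (-18) = 234 ≠ 0, so rank(O) = 2.
rank(O) = 2 < n = 3, so the pair (A, C) is not completely observable.

2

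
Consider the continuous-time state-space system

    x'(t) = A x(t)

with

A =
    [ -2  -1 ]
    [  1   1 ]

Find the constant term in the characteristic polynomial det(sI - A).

For a 2×2 matrix, det(sI - A) = s^2 - (tr A)s + det A.
tr A = -1, det A = -1.
So p(s) = s^2 + s - 1.
The constant term is -1.

-1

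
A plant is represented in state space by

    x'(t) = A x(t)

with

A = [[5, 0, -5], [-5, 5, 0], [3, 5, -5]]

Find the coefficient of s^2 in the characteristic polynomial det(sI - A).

-5

Expand det(sI - A) for the 3×3 matrix.
p(s) = s^3 - 5s^2 - 10s - 75.
(Check: constant term = det(-A) = (-1)^3 det A = -75; coefficient of s^2 = -tr A = -5.)
The coefficient of s^2 is -5.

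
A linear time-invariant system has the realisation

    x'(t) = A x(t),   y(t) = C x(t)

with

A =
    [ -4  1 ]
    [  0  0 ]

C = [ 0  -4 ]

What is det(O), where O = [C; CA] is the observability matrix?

0

CA = [[0, 0]]
Observability matrix O = [C; CA] = [[0, -4], [0, 0]]
det(O) = 0·0 - (-4)·0 = 0 - 0 = 0
Since det(O) = 0, rank(O) < 2 and the system is not completely observable.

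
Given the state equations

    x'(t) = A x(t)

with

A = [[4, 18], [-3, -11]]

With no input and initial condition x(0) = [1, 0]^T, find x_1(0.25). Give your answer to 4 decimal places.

det(sI - A) = s^2 - (tr A)s + det A, with tr A = 4 + (-11) = -7 and det A = 4·(-11) - 18·(-3) = -44 - (-54) = 10.
So p(s) = det(sI - A) = s^2 + 7s + 10.
Factor s^2 + 7s + 10: two numbers with sum -7 and product 10 are -2 and -5, so s^2 + 7s + 10 = (s + 2)(s + 5).
Hence p(s) = (s + 2) (s + 5), with roots -5, -2.
The eigenvalues -5, -2 are distinct and real, so A is diagonalisable and x(t) = e^{At} x(0) = V diag(e^{λ_i t}) V^{-1} x(0), where the columns of V are the eigenvectors.
λ = -5: A - (-5)I = [[9, 18], [-3, -6]]. Row 1 gives 9·v1 + 18·v2 = 0, so take v_1 = [-2, 1]^T.
λ = -2: A - (-2)I = [[6, 18], [-3, -9]]. Row 1 gives 6·v1 + 18·v2 = 0, so take v_2 = [3, -1]^T.
V = [v_1 v_2] = [[-2, 3], [1, -1]] has det V = -1, so V^{-1} = adj(V)/det V = [[1, 3], [1, 2]].
Modal coordinates z(0) = V^{-1} x(0): 1·1 + 3·0 = 1; 1·1 + 2·0 = 1; so z(0) = [1, 1]^T.
x_1(t) = Σ_i (v_i)_1 · z_i(0) · e^{λ_i t} (row 1 of V times the modal terms).
x_1(0.25) = (-2)·1·e^{-5·0.25} + 3·1·e^{-2·0.25} = (-2)·0.286505 + 3·0.606531 = 1.2466.

1.2466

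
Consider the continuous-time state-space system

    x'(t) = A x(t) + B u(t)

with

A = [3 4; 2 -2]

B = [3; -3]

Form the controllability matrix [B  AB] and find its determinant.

AB = [[-3], [12]]
Controllability matrix C = [B  AB] = [[3, -3], [-3, 12]]
det(C) = 3·12 - (-3)·(-3) = 36 - 9 = 27
Since det(C) ≠ 0, rank(C) = 2 and the system is completely controllable.

27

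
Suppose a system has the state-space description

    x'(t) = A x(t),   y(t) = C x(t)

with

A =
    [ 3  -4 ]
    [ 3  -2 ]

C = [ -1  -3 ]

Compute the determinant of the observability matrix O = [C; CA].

CA = [[-12, 10]]
Observability matrix O = [C; CA] = [[-1, -3], [-12, 10]]
det(O) = (-1)·10 - (-3)·(-12) = -10 - 36 = -46
Since det(O) ≠ 0, rank(O) = 2 and the system is completely observable.

-46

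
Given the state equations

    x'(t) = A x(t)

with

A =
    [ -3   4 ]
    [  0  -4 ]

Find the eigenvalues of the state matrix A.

-4, -3

det(sI - A) = s^2 - (tr A)s + det A, with tr A = (-3) + (-4) = -7 and det A = (-3)·(-4) - 4·0 = 12 - 0 = 12.
So p(s) = det(sI - A) = s^2 + 7s + 12.
Factor s^2 + 7s + 12: two numbers with sum -7 and product 12 are -3 and -4, so s^2 + 7s + 12 = (s + 3)(s + 4).
Hence p(s) = (s + 3) (s + 4), with roots -4, -3.
All eigenvalues have negative real part, so the system is asymptotically stable.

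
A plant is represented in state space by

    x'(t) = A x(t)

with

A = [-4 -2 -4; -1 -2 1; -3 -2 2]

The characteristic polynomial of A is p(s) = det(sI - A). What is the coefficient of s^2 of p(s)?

4

Expand det(sI - A) for the 3×3 matrix.
p(s) = s^3 + 4s^2 - 16s - 26.
(Check: constant term = det(-A) = (-1)^3 det A = -26; coefficient of s^2 = -tr A = 4.)
The coefficient of s^2 is 4.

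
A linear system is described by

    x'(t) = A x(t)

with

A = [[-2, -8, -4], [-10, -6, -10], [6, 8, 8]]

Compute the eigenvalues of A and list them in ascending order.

-6, 2, 4

det(sI - A) = s^3 - (tr A)s^2 + (M11 + M22 + M33)s - det A, where Mii is the 2×2 principal minor of A obtained by deleting row i and column i.
tr A = (-2) + (-6) + 8 = 0; M11 = (-6)·8 - (-10)·8 = -48 - (-80) = 32; M22 = (-2)·8 - (-4)·6 = -16 - (-24) = 8; M33 = (-2)·(-6) - (-8)·(-10) = 12 - 80 = -68; sum of minors = -28.
det A = (-2)·((-6)·8 - (-10)·8) - (-8)·((-10)·8 - (-10)·6) + (-4)·((-10)·8 - (-6)·6) = (-2)·32 - (-8)·(-20) + (-4)·(-44) = -48.
So p(s) = det(sI - A) = s^3 - 28s + 48.
Rational-root test: any integer root divides 48. Testing small divisors, s = 2 works: p(2) = 8 + 0 + (-56) + 48 = 0, so (s - 2) is a factor.
Dividing, p(s) = (s - 2)(s^2 + 2s - 24).
Factor s^2 + 2s - 24: two numbers with sum -2 and product -24 are 4 and -6, so s^2 + 2s - 24 = (s - 4)(s + 6).
Hence p(s) = (s - 4) (s - 2) (s + 6), with roots -6, 2, 4.
At least one eigenvalue has non-negative real part, so the system is not asymptotically stable.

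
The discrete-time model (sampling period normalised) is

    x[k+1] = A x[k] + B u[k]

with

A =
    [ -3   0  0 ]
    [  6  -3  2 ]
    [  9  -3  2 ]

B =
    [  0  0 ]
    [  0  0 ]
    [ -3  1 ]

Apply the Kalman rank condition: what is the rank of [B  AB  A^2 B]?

2

AB = [[0, 0], [-6, 2], [-6, 2]]
A^2B = [[0, 0], [6, -2], [6, -2]]
Controllability matrix C = [B  AB  A^2B] = [[0, 0, 0, 0, 0, 0], [0, 0, -6, 2, 6, -2], [-3, 1, -6, 2, 6, -2]]
Row 1 of C is identically zero, so rank(C) ≤ 2.
The 2×2 minor from rows 2, 3, columns 1, 3 is 0·(-6) - (-6)·(-3) = 0 - 18 = -18 ≠ 0, so rank(C) = 2.
rank(C) = 2 < n = 3, so the pair (A, B) is not completely controllable.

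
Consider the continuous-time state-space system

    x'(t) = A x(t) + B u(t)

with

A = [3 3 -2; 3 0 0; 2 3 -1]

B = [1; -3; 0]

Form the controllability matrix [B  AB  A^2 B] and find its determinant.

-81

AB = [[-6], [3], [-7]]
A^2B = [[5], [-18], [4]]
Controllability matrix C = [B  AB  A^2B] = [[1, -6, 5], [-3, 3, -18], [0, -7, 4]]
Expanding along the first row, det(C) = 1·(3·4 - (-18)·(-7)) - (-6)·((-3)·4 - (-18)·0) + 5·((-3)·(-7) - 3·0) = 1·(-114) - (-6)·(-12) + 5·21 = -81
Since det(C) ≠ 0, rank(C) = 3 and the system is completely controllable.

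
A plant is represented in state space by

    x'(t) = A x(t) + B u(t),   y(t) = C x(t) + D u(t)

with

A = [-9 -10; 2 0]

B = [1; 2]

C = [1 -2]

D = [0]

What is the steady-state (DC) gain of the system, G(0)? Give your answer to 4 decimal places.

G(0) = C(-A)^{-1}B + D = -C A^{-1} B + D.
det A = 20, so A^{-1} = (1/20)·adj(A) = [[0, 1/2], [-1/10, -9/20]]
A^{-1} B = [1, -1]^T
C A^{-1} B = 3
G(0) = D - C A^{-1} B = 0 - (3) = -3

-3.0000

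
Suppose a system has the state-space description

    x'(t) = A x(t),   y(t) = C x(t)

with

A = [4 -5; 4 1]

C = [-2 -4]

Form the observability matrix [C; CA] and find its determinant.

-108

CA = [[-24, 6]]
Observability matrix O = [C; CA] = [[-2, -4], [-24, 6]]
det(O) = (-2)·6 - (-4)·(-24) = -12 - 96 = -108
Since det(O) ≠ 0, rank(O) = 2 and the system is completely observable.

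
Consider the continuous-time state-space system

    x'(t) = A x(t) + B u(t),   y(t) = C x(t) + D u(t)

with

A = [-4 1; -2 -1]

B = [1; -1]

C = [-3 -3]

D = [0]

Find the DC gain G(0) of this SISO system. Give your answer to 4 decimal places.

3.0000

G(0) = C(-A)^{-1}B + D = -C A^{-1} B + D.
det A = 6, so A^{-1} = (1/6)·adj(A) = [[-1/6, -1/6], [1/3, -2/3]]
A^{-1} B = [0, 1]^T
C A^{-1} B = -3
G(0) = D - C A^{-1} B = 0 - (-3) = 3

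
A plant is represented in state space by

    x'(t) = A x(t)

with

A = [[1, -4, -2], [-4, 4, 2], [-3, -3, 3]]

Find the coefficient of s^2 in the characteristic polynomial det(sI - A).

Expand det(sI - A) for the 3×3 matrix.
p(s) = s^3 - 8s^2 + 3s + 54.
(Check: constant term = det(-A) = (-1)^3 det A = 54; coefficient of s^2 = -tr A = -8.)
The coefficient of s^2 is -8.

-8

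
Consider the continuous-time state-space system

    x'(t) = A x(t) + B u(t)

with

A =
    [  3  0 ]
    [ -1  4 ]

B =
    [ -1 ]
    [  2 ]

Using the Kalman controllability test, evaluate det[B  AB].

AB = [[-3], [9]]
Controllability matrix C = [B  AB] = [[-1, -3], [2, 9]]
det(C) = (-1)·9 - (-3)·2 = -9 - (-6) = -3
Since det(C) ≠ 0, rank(C) = 2 and the system is completely controllable.

-3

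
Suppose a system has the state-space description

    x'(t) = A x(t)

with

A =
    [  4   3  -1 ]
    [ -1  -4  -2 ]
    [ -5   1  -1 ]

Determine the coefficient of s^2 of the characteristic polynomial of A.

1

Expand det(sI - A) for the 3×3 matrix.
p(s) = s^3 + s^2 - 16s - 72.
(Check: constant term = det(-A) = (-1)^3 det A = -72; coefficient of s^2 = -tr A = 1.)
The coefficient of s^2 is 1.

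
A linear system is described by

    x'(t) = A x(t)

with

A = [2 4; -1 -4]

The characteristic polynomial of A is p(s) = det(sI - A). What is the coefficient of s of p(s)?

2

For a 2×2 matrix, det(sI - A) = s^2 - (tr A)s + det A.
tr A = -2, det A = -4.
So p(s) = s^2 + 2s - 4.
The coefficient of s is 2.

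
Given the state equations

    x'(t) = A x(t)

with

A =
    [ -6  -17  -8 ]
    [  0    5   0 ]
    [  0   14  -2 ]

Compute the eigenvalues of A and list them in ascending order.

-6, -2, 5

det(sI - A) = s^3 - (tr A)s^2 + (M11 + M22 + M33)s - det A, where Mii is the 2×2 principal minor of A obtained by deleting row i and column i.
tr A = (-6) + 5 + (-2) = -3; M11 = 5·(-2) - 0·14 = -10 - 0 = -10; M22 = (-6)·(-2) - (-8)·0 = 12 - 0 = 12; M33 = (-6)·5 - (-17)·0 = -30 - 0 = -30; sum of minors = -28.
det A = (-6)·(5·(-2) - 0·14) - (-17)·(0·(-2) - 0·0) + (-8)·(0·14 - 5·0) = (-6)·(-10) - (-17)·0 + (-8)·0 = 60.
So p(s) = det(sI - A) = s^3 + 3s^2 - 28s - 60.
Rational-root test: any integer root divides -60. Testing small divisors, s = -2 works: p(-2) = -8 + 12 + 56 + (-60) = 0, so (s + 2) is a factor.
Dividing, p(s) = (s + 2)(s^2 + s - 30).
Factor s^2 + s - 30: two numbers with sum -1 and product -30 are 5 and -6, so s^2 + s - 30 = (s - 5)(s + 6).
Hence p(s) = (s - 5) (s + 2) (s + 6), with roots -6, -2, 5.
At least one eigenvalue has non-negative real part, so the system is not asymptotically stable.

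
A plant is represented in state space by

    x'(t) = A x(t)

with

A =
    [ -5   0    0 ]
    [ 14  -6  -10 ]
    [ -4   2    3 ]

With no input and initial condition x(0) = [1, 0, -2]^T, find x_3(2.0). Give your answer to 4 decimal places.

det(sI - A) = s^3 - (tr A)s^2 + (M11 + M22 + M33)s - det A, where Mii is the 2×2 principal minor of A obtained by deleting row i and column i.
tr A = (-5) + (-6) + 3 = -8; M11 = (-6)·3 - (-10)·2 = -18 - (-20) = 2; M22 = (-5)·3 - 0·(-4) = -15 - 0 = -15; M33 = (-5)·(-6) - 0·14 = 30 - 0 = 30; sum of minors = 17.
det A = (-5)·((-6)·3 - (-10)·2) - 0·(14·3 - (-10)·(-4)) + 0·(14·2 - (-6)·(-4)) = (-5)·2 - 0·2 + 0·4 = -10.
So p(s) = det(sI - A) = s^3 + 8s^2 + 17s + 10.
Rational-root test: any integer root divides 10. Testing small divisors, s = -1 works: p(-1) = -1 + 8 + (-17) + 10 = 0, so (s + 1) is a factor.
Dividing, p(s) = (s + 1)(s^2 + 7s + 10).
Factor s^2 + 7s + 10: two numbers with sum -7 and product 10 are -2 and -5, so s^2 + 7s + 10 = (s + 2)(s + 5).
Hence p(s) = (s + 1) (s + 2) (s + 5), with roots -5, -2, -1.
The eigenvalues -5, -2, -1 are distinct and real, so A is diagonalisable and x(t) = e^{At} x(0) = V diag(e^{λ_i t}) V^{-1} x(0), where the columns of V are the eigenvectors.
λ = -5: A - (-5)I = [[0, 0, 0], [14, -1, -10], [-4, 2, 8]]. v must be orthogonal to every row; (row 2) × (row 3) = [12, -72, 24], so take v_1 = [1, -6, 2]^T.
λ = -2: A - (-2)I = [[-3, 0, 0], [14, -4, -10], [-4, 2, 5]]. v must be orthogonal to every row; (row 1) × (row 2) = [0, -30, 12], so take v_2 = [0, 5, -2]^T.
λ = -1: A - (-1)I = [[-4, 0, 0], [14, -5, -10], [-4, 2, 4]]. v must be orthogonal to every row; (row 1) × (row 2) = [0, -40, 20], so take v_3 = [0, -2, 1]^T.
V = [v_1 v_2 v_3] = [[1, 0, 0], [-6, 5, -2], [2, -2, 1]] has det V = 1, so V^{-1} = adj(V)/det V = [[1, 0, 0], [2, 1, 2], [2, 2, 5]].
Modal coordinates z(0) = V^{-1} x(0): 1·1 + 0·0 + 0·(-2) = 1; 2·1 + 1·0 + 2·(-2) = -2; 2·1 + 2·0 + 5·(-2) = -8; so z(0) = [1, -2, -8]^T.
x_3(t) = Σ_i (v_i)_3 · z_i(0) · e^{λ_i t} (row 3 of V times the modal terms).
x_3(2.0) = 2·1·e^{-5·2.0} + (-2)·(-2)·e^{-2·2.0} + 1·(-8)·e^{-1·2.0} = 2·0.000045 + 4·0.018316 + (-8)·0.135335 = -1.0093.

-1.0093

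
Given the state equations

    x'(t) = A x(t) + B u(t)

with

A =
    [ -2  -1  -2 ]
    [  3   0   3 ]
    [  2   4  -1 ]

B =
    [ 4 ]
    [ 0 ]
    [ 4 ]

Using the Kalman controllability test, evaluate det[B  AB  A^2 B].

8640

AB = [[-16], [24], [4]]
A^2B = [[0], [-36], [60]]
Controllability matrix C = [B  AB  A^2B] = [[4, -16, 0], [0, 24, -36], [4, 4, 60]]
Expanding along the first row, det(C) = 4·(24·60 - (-36)·4) - (-16)·(0·60 - (-36)·4) + 0·(0·4 - 24·4) = 4·1584 - (-16)·144 + 0·(-96) = 8640
Since det(C) ≠ 0, rank(C) = 3 and the system is completely controllable.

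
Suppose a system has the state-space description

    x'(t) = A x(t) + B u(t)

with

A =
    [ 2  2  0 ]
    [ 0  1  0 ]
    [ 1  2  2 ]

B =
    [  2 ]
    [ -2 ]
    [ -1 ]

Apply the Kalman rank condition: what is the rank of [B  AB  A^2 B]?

AB = [[0], [-2], [-4]]
A^2B = [[-4], [-2], [-12]]
Controllability matrix C = [B  AB  A^2B] = [[2, 0, -4], [-2, -2, -2], [-1, -4, -12]]
det(C) = 2·((-2)·(-12) - (-2)·(-4)) - 0·((-2)·(-12) - (-2)·(-1)) + (-4)·((-2)·(-4) - (-2)·(-1)) = 2·16 - 0·22 + (-4)·6 = 8 ≠ 0, so rank(C) = 3.
rank(C) = 3 = n, so the pair (A, B) is completely controllable.

3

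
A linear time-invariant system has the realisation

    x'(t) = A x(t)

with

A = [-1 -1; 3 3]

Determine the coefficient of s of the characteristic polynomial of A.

-2

For a 2×2 matrix, det(sI - A) = s^2 - (tr A)s + det A.
tr A = 2, det A = 0.
So p(s) = s^2 - 2s.
The coefficient of s is -2.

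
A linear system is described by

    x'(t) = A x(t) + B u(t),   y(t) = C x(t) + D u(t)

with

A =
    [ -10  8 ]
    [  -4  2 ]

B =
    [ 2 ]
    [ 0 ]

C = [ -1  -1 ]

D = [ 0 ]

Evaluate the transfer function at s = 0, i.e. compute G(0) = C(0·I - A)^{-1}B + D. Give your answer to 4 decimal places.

1.0000

G(0) = C(-A)^{-1}B + D = -C A^{-1} B + D.
det A = 12, so A^{-1} = (1/12)·adj(A) = [[1/6, -2/3], [1/3, -5/6]]
A^{-1} B = [1/3, 2/3]^T
C A^{-1} B = -1
G(0) = D - C A^{-1} B = 0 - (-1) = 1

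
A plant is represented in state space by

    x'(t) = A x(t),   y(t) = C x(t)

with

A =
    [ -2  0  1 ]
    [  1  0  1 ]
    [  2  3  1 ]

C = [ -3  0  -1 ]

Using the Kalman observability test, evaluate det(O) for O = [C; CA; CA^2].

222

CA = [[4, -3, -4]]
CA^2 = [[-19, -12, -3]]
Observability matrix O = [C; CA; CA^2] = [[-3, 0, -1], [4, -3, -4], [-19, -12, -3]]
Expanding along the first row, det(O) = (-3)·((-3)·(-3) - (-4)·(-12)) - 0·(4·(-3) - (-4)·(-19)) + (-1)·(4·(-12) - (-3)·(-19)) = (-3)·(-39) - 0·(-88) + (-1)·(-105) = 222
Since det(O) ≠ 0, rank(O) = 3 and the system is completely observable.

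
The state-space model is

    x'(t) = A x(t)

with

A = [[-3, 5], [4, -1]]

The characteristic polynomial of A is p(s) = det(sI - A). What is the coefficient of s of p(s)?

4

For a 2×2 matrix, det(sI - A) = s^2 - (tr A)s + det A.
tr A = -4, det A = -17.
So p(s) = s^2 + 4s - 17.
The coefficient of s is 4.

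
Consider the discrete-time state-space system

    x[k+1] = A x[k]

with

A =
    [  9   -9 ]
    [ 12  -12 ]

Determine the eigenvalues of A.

-3, 0

det(zI - A) = z^2 - (tr A)z + det A, with tr A = 9 + (-12) = -3 and det A = 9·(-12) - (-9)·12 = -108 - (-108) = 0.
So p(z) = det(zI - A) = z^2 + 3z.
Factor z^2 + 3z: two numbers with sum -3 and product 0 are 0 and -3, so z^2 + 3z = z(z + 3).
Hence p(z) = z (z + 3), with roots -3, 0.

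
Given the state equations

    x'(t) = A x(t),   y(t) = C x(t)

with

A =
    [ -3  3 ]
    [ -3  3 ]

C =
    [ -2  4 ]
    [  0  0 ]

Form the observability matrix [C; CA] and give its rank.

CA = [[-6, 6], [0, 0]]
Observability matrix O = [C; CA] = [[-2, 4], [0, 0], [-6, 6], [0, 0]]
Take the 2×2 submatrix of O formed by rows 1, 3: [[-2, 4], [-6, 6]]. Its determinant is (-2)·6 - 4·(-6) = -12 - (-24) = 12 ≠ 0.
So rank(O) ≥ 2; since O has 2 columns, rank(O) = 2.
rank(O) = 2 = n, so the pair (A, C) is completely observable.

2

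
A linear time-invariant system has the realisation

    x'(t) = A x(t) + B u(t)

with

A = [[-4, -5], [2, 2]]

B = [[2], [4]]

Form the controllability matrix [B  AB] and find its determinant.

AB = [[-28], [12]]
Controllability matrix C = [B  AB] = [[2, -28], [4, 12]]
det(C) = 2·12 - (-28)·4 = 24 - (-112) = 136
Since det(C) ≠ 0, rank(C) = 2 and the system is completely controllable.

136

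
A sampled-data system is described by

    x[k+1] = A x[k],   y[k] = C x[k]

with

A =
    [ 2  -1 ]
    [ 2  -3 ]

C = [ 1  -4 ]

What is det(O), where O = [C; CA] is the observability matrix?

CA = [[-6, 11]]
Observability matrix O = [C; CA] = [[1, -4], [-6, 11]]
det(O) = 1·11 - (-4)·(-6) = 11 - 24 = -13
Since det(O) ≠ 0, rank(O) = 2 and the system is completely observable.

-13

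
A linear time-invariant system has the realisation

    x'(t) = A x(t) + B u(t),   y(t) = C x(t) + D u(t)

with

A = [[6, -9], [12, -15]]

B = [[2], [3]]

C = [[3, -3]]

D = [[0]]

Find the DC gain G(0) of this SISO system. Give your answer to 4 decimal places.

G(0) = C(-A)^{-1}B + D = -C A^{-1} B + D.
det A = 18, so A^{-1} = (1/18)·adj(A) = [[-5/6, 1/2], [-2/3, 1/3]]
A^{-1} B = [-1/6, -1/3]^T
C A^{-1} B = 1/2
G(0) = D - C A^{-1} B = 0 - (1/2) = -1/2 ≈ -0.5000

-0.5000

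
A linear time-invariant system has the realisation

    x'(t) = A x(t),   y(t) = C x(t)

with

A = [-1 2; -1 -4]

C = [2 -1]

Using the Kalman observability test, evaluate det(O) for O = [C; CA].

CA = [[-1, 8]]
Observability matrix O = [C; CA] = [[2, -1], [-1, 8]]
det(O) = 2·8 - (-1)·(-1) = 16 - 1 = 15
Since det(O) ≠ 0, rank(O) = 2 and the system is completely observable.

15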